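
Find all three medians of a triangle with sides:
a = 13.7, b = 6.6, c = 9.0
Median formula: m_a = ½√(2b² + 2c² − a²) (and cyclically). a² = 187.69, b² = 43.56, c² = 81.
m_a = ½√(2·43.56 + 2·81 − 187.69) = ½√61.43 ≈ ½·7.83773 ≈ 3.91886
m_b = ½√(2·187.69 + 2·81 − 43.56) = ½√493.82 ≈ ½·22.2221 ≈ 11.111
m_c = ½√(2·187.69 + 2·43.56 − 81) = ½√381.5 ≈ ½·19.532 ≈ 9.76601

m_a = 3.919, m_b = 11.11, m_c = 9.766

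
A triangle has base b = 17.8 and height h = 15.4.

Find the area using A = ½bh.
A = ½·b·h = ½·17.8·15.4 = ½·274.12 = 137.06

Area = 137.06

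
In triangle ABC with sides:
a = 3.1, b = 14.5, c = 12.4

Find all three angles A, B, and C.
Law of cosines for each angle (a² = 9.61, b² = 210.25, c² = 153.76):
cos(A) = (b² + c² − a²)/(2bc) = (210.25 + 153.76 − 9.61)/(2·14.5·12.4) = 354.4/359.6 ≈ 0.985539  ⇒  A ≈ 9.7556°
cos(B) = (a² + c² − b²)/(2ac) = (9.61 + 153.76 − 210.25)/(2·3.1·12.4) = -46.88/76.88 ≈ -0.609781  ⇒  B ≈ 127.574°
cos(C) = (a² + b² − c²)/(2ab) = (9.61 + 210.25 − 153.76)/(2·3.1·14.5) = 66.1/89.9 ≈ 0.735261  ⇒  C ≈ 42.6707°
Check: A + B + C ≈ 180°

A = 9.756°, B = 127.6°, C = 42.67°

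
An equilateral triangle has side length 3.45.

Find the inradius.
r = Area/s with s the semi-perimeter.
Area = (√3/4)·3.45² = (√3/4)·11.9025 ≈ 0.433013·11.9025 ≈ 5.15393
s = 3·3.45/2 = 5.175
r ≈ 5.15393/5.175 ≈ 0.995929
(Equivalently r = side/(2√3) = 3.45/3.4641 ≈ 0.995929.)

r = 0.9959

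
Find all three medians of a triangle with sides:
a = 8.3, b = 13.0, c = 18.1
Median formula: m_a = ½√(2b² + 2c² − a²) (and cyclically). a² = 68.89, b² = 169, c² = 327.61.
m_a = ½√(2·169 + 2·327.61 − 68.89) = ½√924.33 ≈ ½·30.4028 ≈ 15.2014
m_b = ½√(2·68.89 + 2·327.61 − 169) = ½√624 ≈ ½·24.98 ≈ 12.49
m_c = ½√(2·68.89 + 2·169 − 327.61) = ½√148.17 ≈ ½·12.1725 ≈ 6.08626

m_a = 15.2, m_b = 12.49, m_c = 6.086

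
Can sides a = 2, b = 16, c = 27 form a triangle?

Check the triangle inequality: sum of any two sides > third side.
a + b vs c: 2 + 16 = 18 ≤ 27  ✗
a + c vs b: 2 + 27 = 29 > 16  ✓
b + c vs a: 16 + 27 = 43 > 2  ✓

No: 2 + 16 = 18 is not > 27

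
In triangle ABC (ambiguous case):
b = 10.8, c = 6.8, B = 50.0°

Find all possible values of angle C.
b/sin(B) = c/sin(C)  ⇒  sin(C) = c·sin(B)/b = 6.8·sin(50.0°)/10.8
sin(50.0°) ≈ 0.766044
sin(C) ≈ 6.8·0.766044/10.8 ≈ 5.2091/10.8 ≈ 0.482324
Candidate 1: C₁ = arcsin(0.482324) ≈ 28.8373°  →  A = 180° − 50.0° − 28.8373° ≈ 101.163° > 0, valid
Candidate 2: C₂ = 180° − C₁ ≈ 151.163°  →  A = 180° − 50.0° − 151.163° ≈ -21.1627° ≤ 0, not a valid triangle

C = 28.84° (one solution)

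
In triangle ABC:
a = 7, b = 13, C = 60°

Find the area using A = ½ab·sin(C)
A = ½·a·b·sin(C) = ½·7·13·sin(60°)
sin(60°) ≈ 0.866025
A ≈ ½·91·0.866025 = 45.5·0.866025 ≈ 39.4042

Area = 39.4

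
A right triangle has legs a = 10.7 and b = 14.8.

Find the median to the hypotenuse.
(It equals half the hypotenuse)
Hypotenuse c = √(a² + b²) = √(114.49 + 219.04) = √333.53 ≈ 18.2628
Median to hypotenuse = c/2 ≈ 18.2628/2 ≈ 9.1314

Median = 9.131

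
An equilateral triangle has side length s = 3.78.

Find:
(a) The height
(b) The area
(a) The height splits the triangle into two 30-60-90 halves: h = s·√3/2 = 3.78·1.73205/2 ≈ 6.54715/2 ≈ 3.27358
(b) Area = (√3/4)·s² = (√3/4)·3.78² = (√3/4)·14.2884 ≈ 0.433013·14.2884 ≈ 6.18706

Height = 3.274, Area = 6.187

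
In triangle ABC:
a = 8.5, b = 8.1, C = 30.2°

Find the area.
Two sides and the included angle (SAS): A = ½·a·b·sin(C) = ½·8.5·8.1·sin(30.2°)
sin(30.2°) ≈ 0.50302
A ≈ ½·68.85·0.50302 = 34.425·0.50302 ≈ 17.3165

Area = 17.32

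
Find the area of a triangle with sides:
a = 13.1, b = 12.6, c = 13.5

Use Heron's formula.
s = (13.1 + 12.6 + 13.5)/2 = 39.2/2 = 19.6
s − a = 6.5, s − b = 7, s − c = 6.1
s(s−a)(s−b)(s−c) = 19.6·6.5·7·6.1 ≈ 5439.98
Area = √5439.98 ≈ 73.7562

Area = 73.76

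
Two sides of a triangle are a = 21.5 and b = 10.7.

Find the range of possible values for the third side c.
Triangle inequality: |a − b| < c < a + b
|a − b| = |21.5 − 10.7| = 10.8
a + b = 21.5 + 10.7 = 32.2

10.8 < c < 32.2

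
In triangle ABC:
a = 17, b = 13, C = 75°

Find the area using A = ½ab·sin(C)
A = ½·a·b·sin(C) = ½·17·13·sin(75°)
sin(75°) ≈ 0.965926
A ≈ ½·221·0.965926 = 110.5·0.965926 ≈ 106.735

Area = 106.7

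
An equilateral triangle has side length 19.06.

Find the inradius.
r = Area/s with s the semi-perimeter.
Area = (√3/4)·19.06² = (√3/4)·363.2836 ≈ 0.433013·363.2836 ≈ 157.306
s = 3·19.06/2 = 28.59
r ≈ 157.306/28.59 ≈ 5.50215
(Equivalently r = side/(2√3) = 19.06/3.4641 ≈ 5.50215.)

r = 5.502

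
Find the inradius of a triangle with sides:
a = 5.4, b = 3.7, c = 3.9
r = Area/s where s is the semi-perimeter.
s = (5.4 + 3.7 + 3.9)/2 = 13/2 = 6.5
Area = √(s(s−a)(s−b)(s−c)) = √(6.5·1.1·2.8·2.6) ≈ √52.052 ≈ 7.21471
r ≈ 7.21471/6.5 ≈ 1.10995

r = 1.11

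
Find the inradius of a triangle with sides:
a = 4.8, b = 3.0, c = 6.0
r = Area/s where s is the semi-perimeter.
s = (4.8 + 3.0 + 6.0)/2 = 13.8/2 = 6.9
Area = √(s(s−a)(s−b)(s−c)) = √(6.9·2.1·3.9·0.9) ≈ √50.8599 ≈ 7.13161
r ≈ 7.13161/6.9 ≈ 1.03357

r = 1.034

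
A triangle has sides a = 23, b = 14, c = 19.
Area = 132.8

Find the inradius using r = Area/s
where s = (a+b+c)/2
s = (23 + 14 + 19)/2 = 56/2 = 28
r = Area/s = 132.8/28 ≈ 4.74286

r = 4.743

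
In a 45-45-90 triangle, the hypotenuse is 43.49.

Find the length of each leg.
In a 45-45-90 triangle hypotenuse = leg·√2, so leg = hypotenuse/√2.
Leg = 43.49/√2 ≈ 43.49/1.41421 ≈ 30.7521

Each leg = 30.75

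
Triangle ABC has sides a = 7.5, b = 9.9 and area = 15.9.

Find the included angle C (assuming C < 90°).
Area = ½·a·b·sin(C)  ⇒  sin(C) = 2·Area/(a·b) = 2·15.9/(7.5·9.9) = 31.8/74.25 ≈ 0.428283
C = arcsin(0.428283) ≈ 25.3586° (taking the acute solution since C < 90°)

C = 25.36°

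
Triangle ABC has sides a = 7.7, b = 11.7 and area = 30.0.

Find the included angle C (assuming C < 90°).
Area = ½·a·b·sin(C)  ⇒  sin(C) = 2·Area/(a·b) = 2·30.0/(7.7·11.7) = 60/90.09 ≈ 0.666001
C = arcsin(0.666001) ≈ 41.7591° (taking the acute solution since C < 90°)

C = 41.76°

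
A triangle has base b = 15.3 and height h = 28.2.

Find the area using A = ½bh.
A = ½·b·h = ½·15.3·28.2 = ½·431.46 = 215.73

Area = 215.73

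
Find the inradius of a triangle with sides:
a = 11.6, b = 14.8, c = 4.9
r = Area/s where s is the semi-perimeter.
s = (11.6 + 14.8 + 4.9)/2 = 31.3/2 = 15.65
Area = √(s(s−a)(s−b)(s−c)) = √(15.65·4.05·0.85·10.75) ≈ √579.158 ≈ 24.0657
r ≈ 24.0657/15.65 ≈ 1.53774

r = 1.538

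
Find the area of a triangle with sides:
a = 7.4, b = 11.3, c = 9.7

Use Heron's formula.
s = (7.4 + 11.3 + 9.7)/2 = 28.4/2 = 14.2
s − a = 6.8, s − b = 2.9, s − c = 4.5
s(s−a)(s−b)(s−c) = 14.2·6.8·2.9·4.5 ≈ 1260.11
Area = √1260.11 ≈ 35.498

Area = 35.5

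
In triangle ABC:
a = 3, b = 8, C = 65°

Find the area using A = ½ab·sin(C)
A = ½·a·b·sin(C) = ½·3·8·sin(65°)
sin(65°) ≈ 0.906308
A ≈ ½·24·0.906308 = 12·0.906308 ≈ 10.8757

Area = 10.88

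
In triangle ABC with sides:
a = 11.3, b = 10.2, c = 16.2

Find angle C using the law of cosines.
c² = a² + b² − 2ab·cos(C)  ⇒  cos(C) = (a² + b² − c²)/(2ab)
cos(C) = (11.3² + 10.2² − 16.2²)/(2·11.3·10.2) = (127.69 + 104.04 − 262.44)/230.52 = -30.71/230.52 ≈ -0.133221
C = arccos(-0.133221) ≈ 97.6557°

C = 97.66°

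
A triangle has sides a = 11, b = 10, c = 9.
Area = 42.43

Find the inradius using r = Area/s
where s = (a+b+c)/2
s = (11 + 10 + 9)/2 = 30/2 = 15
r = Area/s = 42.43/15 ≈ 2.82867

r = 2.829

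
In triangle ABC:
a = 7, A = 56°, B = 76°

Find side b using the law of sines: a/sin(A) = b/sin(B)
a/sin(A) = b/sin(B)  ⇒  b = a·sin(B)/sin(A) = 7·sin(76°)/sin(56°)
sin(76°) ≈ 0.970296, sin(56°) ≈ 0.829038
b ≈ 7·0.970296/0.829038 ≈ 6.79207/0.829038 ≈ 8.19272

b = 8.193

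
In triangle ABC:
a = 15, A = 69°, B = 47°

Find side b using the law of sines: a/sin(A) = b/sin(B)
a/sin(A) = b/sin(B)  ⇒  b = a·sin(B)/sin(A) = 15·sin(47°)/sin(69°)
sin(47°) ≈ 0.731354, sin(69°) ≈ 0.93358
b ≈ 15·0.731354/0.93358 ≈ 10.9703/0.93358 ≈ 11.7508

b = 11.75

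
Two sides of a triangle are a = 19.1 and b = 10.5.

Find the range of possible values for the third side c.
Triangle inequality: |a − b| < c < a + b
|a − b| = |19.1 − 10.5| = 8.6
a + b = 19.1 + 10.5 = 29.6

8.6 < c < 29.6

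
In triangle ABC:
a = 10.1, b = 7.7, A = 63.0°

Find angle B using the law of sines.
a/sin(A) = b/sin(B)  ⇒  sin(B) = b·sin(A)/a = 7.7·sin(63.0°)/10.1
sin(63.0°) ≈ 0.891007
sin(B) ≈ 7.7·0.891007/10.1 ≈ 6.86075/10.1 ≈ 0.679282
B = arcsin(0.679282) ≈ 42.7876°
(Since b ≤ a we need B ≤ A, so the obtuse alternative 180° − 42.7876° ≈ 137.212° is rejected.)

B = 42.79°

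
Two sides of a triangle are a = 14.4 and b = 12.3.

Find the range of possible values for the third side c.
Triangle inequality: |a − b| < c < a + b
|a − b| = |14.4 − 12.3| = 2.1
a + b = 14.4 + 12.3 = 26.7

2.1 < c < 26.7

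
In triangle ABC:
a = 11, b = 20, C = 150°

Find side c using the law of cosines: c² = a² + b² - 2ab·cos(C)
c² = 11² + 20² − 2·11·20·cos(150°)
cos(150°) ≈ -0.866025
c² ≈ 121 + 400 − 440·(-0.866025) ≈ 521 + 381.051 ≈ 902.051
c ≈ √902.051 ≈ 30.0342

c = 30.03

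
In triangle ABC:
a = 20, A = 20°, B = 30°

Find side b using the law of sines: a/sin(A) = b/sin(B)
a/sin(A) = b/sin(B)  ⇒  b = a·sin(B)/sin(A) = 20·sin(30°)/sin(20°)
sin(30°) ≈ 0.5, sin(20°) ≈ 0.34202
b ≈ 20·0.5/0.34202 ≈ 10/0.34202 ≈ 29.238

b = 29.24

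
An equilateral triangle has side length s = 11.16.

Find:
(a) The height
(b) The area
(a) The height splits the triangle into two 30-60-90 halves: h = s·√3/2 = 11.16·1.73205/2 ≈ 19.3297/2 ≈ 9.66484
(b) Area = (√3/4)·s² = (√3/4)·11.16² = (√3/4)·124.5456 ≈ 0.433013·124.5456 ≈ 53.9298

Height = 9.665, Area = 53.93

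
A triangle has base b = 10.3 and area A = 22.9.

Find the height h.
A = ½·b·h  ⇒  h = 2A/b = 2·22.9/10.3 = 45.8/10.3 ≈ 4.4466

h = 4.447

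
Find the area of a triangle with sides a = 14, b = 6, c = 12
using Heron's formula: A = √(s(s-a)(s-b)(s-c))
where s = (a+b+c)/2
s = (14 + 6 + 12)/2 = 32/2 = 16
s − a = 2, s − b = 10, s − c = 4
s(s−a)(s−b)(s−c) = 16·2·10·4 = 1280
Area = √1280 ≈ 35.7771

s = 16.0, Area = 35.78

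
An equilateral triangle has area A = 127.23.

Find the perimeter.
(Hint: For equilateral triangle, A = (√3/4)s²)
A = (√3/4)s²  ⇒  s² = 4A/√3 = 4·127.23/√3 = 508.92/1.73205 ≈ 293.825
s ≈ √293.825 ≈ 17.1413
Perimeter = 3s ≈ 3·17.1413 ≈ 51.424

Perimeter = 51.42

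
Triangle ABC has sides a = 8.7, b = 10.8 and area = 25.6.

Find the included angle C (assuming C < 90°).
Area = ½·a·b·sin(C)  ⇒  sin(C) = 2·Area/(a·b) = 2·25.6/(8.7·10.8) = 51.2/93.96 ≈ 0.544913
C = arcsin(0.544913) ≈ 33.0187° (taking the acute solution since C < 90°)

C = 33.02°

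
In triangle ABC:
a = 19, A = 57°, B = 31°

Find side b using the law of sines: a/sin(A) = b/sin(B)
a/sin(A) = b/sin(B)  ⇒  b = a·sin(B)/sin(A) = 19·sin(31°)/sin(57°)
sin(31°) ≈ 0.515038, sin(57°) ≈ 0.838671
b ≈ 19·0.515038/0.838671 ≈ 9.78572/0.838671 ≈ 11.6681

b = 11.67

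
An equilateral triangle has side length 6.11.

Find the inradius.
r = Area/s with s the semi-perimeter.
Area = (√3/4)·6.11² = (√3/4)·37.3321 ≈ 0.433013·37.3321 ≈ 16.1653
s = 3·6.11/2 = 9.165
r ≈ 16.1653/9.165 ≈ 1.76381
(Equivalently r = side/(2√3) = 6.11/3.4641 ≈ 1.76381.)

r = 1.764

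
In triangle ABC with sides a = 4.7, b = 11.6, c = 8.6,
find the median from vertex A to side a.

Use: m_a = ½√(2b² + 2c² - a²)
m_a = ½√(2·11.6² + 2·8.6² − 4.7²) = ½√(2·134.56 + 2·73.96 − 22.09) = ½√(269.12 + 147.92 − 22.09) = ½√394.95
√394.95 ≈ 19.8733, so m_a ≈ 9.93667

m_a = 9.937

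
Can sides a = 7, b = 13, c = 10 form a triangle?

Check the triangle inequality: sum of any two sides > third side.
a + b vs c: 7 + 13 = 20 > 10  ✓
a + c vs b: 7 + 10 = 17 > 13  ✓
b + c vs a: 13 + 10 = 23 > 7  ✓

Yes, triangle inequality satisfied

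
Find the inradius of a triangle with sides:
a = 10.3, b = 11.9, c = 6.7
r = Area/s where s is the semi-perimeter.
s = (10.3 + 11.9 + 6.7)/2 = 28.9/2 = 14.45
Area = √(s(s−a)(s−b)(s−c)) = √(14.45·4.15·2.55·7.75) ≈ √1185.11 ≈ 34.4254
r ≈ 34.4254/14.45 ≈ 2.38238

r = 2.382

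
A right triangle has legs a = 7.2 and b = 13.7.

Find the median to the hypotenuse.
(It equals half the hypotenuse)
Hypotenuse c = √(a² + b²) = √(51.84 + 187.69) = √239.53 ≈ 15.4768
Median to hypotenuse = c/2 ≈ 15.4768/2 ≈ 7.73838

Median = 7.738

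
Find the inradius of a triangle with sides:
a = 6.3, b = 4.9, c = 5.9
r = Area/s where s is the semi-perimeter.
s = (6.3 + 4.9 + 5.9)/2 = 17.1/2 = 8.55
Area = √(s(s−a)(s−b)(s−c)) = √(8.55·2.25·3.65·2.65) ≈ √186.075 ≈ 13.6409
r ≈ 13.6409/8.55 ≈ 1.59543

r = 1.595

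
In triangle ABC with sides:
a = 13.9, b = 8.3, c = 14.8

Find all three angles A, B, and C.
Law of cosines for each angle (a² = 193.21, b² = 68.89, c² = 219.04):
cos(A) = (b² + c² − a²)/(2bc) = (68.89 + 219.04 − 193.21)/(2·8.3·14.8) = 94.72/245.68 ≈ 0.385542  ⇒  A ≈ 67.3226°
cos(B) = (a² + c² − b²)/(2ac) = (193.21 + 219.04 − 68.89)/(2·13.9·14.8) = 343.36/411.44 ≈ 0.834532  ⇒  B ≈ 33.4328°
cos(C) = (a² + b² − c²)/(2ab) = (193.21 + 68.89 − 219.04)/(2·13.9·8.3) = 43.06/230.74 ≈ 0.186617  ⇒  C ≈ 79.2446°
Check: A + B + C ≈ 180°

A = 67.32°, B = 33.43°, C = 79.24°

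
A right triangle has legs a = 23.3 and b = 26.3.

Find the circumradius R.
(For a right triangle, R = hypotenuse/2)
Hypotenuse c = √(a² + b²) = √(542.89 + 691.69) = √1234.58 ≈ 35.1366
R = c/2 ≈ 35.1366/2 ≈ 17.5683

R = 17.57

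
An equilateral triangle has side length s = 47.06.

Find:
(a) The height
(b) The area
(a) The height splits the triangle into two 30-60-90 halves: h = s·√3/2 = 47.06·1.73205/2 ≈ 81.5103/2 ≈ 40.7552
(b) Area = (√3/4)·s² = (√3/4)·47.06² = (√3/4)·2214.6436 ≈ 0.433013·2214.6436 ≈ 958.969

Height = 40.76, Area = 959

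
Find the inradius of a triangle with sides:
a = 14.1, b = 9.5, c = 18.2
r = Area/s where s is the semi-perimeter.
s = (14.1 + 9.5 + 18.2)/2 = 41.8/2 = 20.9
Area = √(s(s−a)(s−b)(s−c)) = √(20.9·6.8·11.4·2.7) ≈ √4374.45 ≈ 66.1397
r ≈ 66.1397/20.9 ≈ 3.16458

r = 3.165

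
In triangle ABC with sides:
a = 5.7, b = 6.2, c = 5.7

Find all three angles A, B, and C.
Law of cosines for each angle (a² = 32.49, b² = 38.44, c² = 32.49):
cos(A) = (b² + c² − a²)/(2bc) = (38.44 + 32.49 − 32.49)/(2·6.2·5.7) = 38.44/70.68 ≈ 0.54386  ⇒  A ≈ 57.0532°
cos(B) = (a² + c² − b²)/(2ac) = (32.49 + 32.49 − 38.44)/(2·5.7·5.7) = 26.54/64.98 ≈ 0.408433  ⇒  B ≈ 65.8935°
cos(C) = (a² + b² − c²)/(2ab) = (32.49 + 38.44 − 32.49)/(2·5.7·6.2) = 38.44/70.68 ≈ 0.54386  ⇒  C ≈ 57.0532°
Check: A + B + C ≈ 180°

A = 57.05°, B = 65.89°, C = 57.05°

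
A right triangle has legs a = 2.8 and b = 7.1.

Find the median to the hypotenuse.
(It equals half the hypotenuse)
Hypotenuse c = √(a² + b²) = √(7.84 + 50.41) = √58.25 ≈ 7.63217
Median to hypotenuse = c/2 ≈ 7.63217/2 ≈ 3.81608

Median = 3.816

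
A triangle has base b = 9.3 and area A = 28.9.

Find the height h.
A = ½·b·h  ⇒  h = 2A/b = 2·28.9/9.3 = 57.8/9.3 ≈ 6.21505

h = 6.215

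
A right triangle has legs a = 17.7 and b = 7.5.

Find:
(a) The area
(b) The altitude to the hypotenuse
(a) The legs are perpendicular, so Area = ½·a·b = ½·17.7·7.5 = ½·132.75 = 66.375
(b) Hypotenuse c = √(a² + b²) = √(313.29 + 56.25) = √369.54 ≈ 19.2234
    Area = ½·c·h_c  ⇒  h_c = 2·Area/c = 132.75/19.2234 ≈ 6.90564

Area = 66.375, h_c = 6.906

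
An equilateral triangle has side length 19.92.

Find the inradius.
r = Area/s with s the semi-perimeter.
Area = (√3/4)·19.92² = (√3/4)·396.8064 ≈ 0.433013·396.8064 ≈ 171.822
s = 3·19.92/2 = 29.88
r ≈ 171.822/29.88 ≈ 5.75041
(Equivalently r = side/(2√3) = 19.92/3.4641 ≈ 5.75041.)

r = 5.75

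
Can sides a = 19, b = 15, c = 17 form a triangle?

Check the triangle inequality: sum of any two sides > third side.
a + b vs c: 19 + 15 = 34 > 17  ✓
a + c vs b: 19 + 17 = 36 > 15  ✓
b + c vs a: 15 + 17 = 32 > 19  ✓

Yes, triangle inequality satisfied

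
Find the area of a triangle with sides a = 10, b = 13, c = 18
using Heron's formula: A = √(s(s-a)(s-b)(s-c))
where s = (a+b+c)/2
s = (10 + 13 + 18)/2 = 41/2 = 20.5
s − a = 10.5, s − b = 7.5, s − c = 2.5
s(s−a)(s−b)(s−c) = 20.5·10.5·7.5·2.5 = 4035.9375
Area = √4035.9375 ≈ 63.529

s = 20.5, Area = 63.53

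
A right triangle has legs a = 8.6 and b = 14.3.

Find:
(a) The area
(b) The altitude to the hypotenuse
(a) The legs are perpendicular, so Area = ½·a·b = ½·8.6·14.3 = ½·122.98 = 61.49
(b) Hypotenuse c = √(a² + b²) = √(73.96 + 204.49) = √278.45 ≈ 16.6868
    Area = ½·c·h_c  ⇒  h_c = 2·Area/c = 122.98/16.6868 ≈ 7.36989

Area = 61.49, h_c = 7.37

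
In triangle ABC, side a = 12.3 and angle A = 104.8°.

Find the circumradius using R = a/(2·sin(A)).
R = a/(2·sin(A)) = 12.3/(2·sin(104.8°))
sin(104.8°) ≈ 0.966823
R ≈ 12.3/(2·0.966823) = 12.3/1.93365 ≈ 6.36104

R = 6.361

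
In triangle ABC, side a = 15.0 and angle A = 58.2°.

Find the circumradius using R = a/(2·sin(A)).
R = a/(2·sin(A)) = 15.0/(2·sin(58.2°))
sin(58.2°) ≈ 0.849893
R ≈ 15.0/(2·0.849893) = 15.0/1.69979 ≈ 8.82464

R = 8.825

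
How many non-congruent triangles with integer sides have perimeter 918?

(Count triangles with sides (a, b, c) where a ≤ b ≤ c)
Let a ≤ b ≤ c with a + b + c = 918. The only binding inequality is a + b > c, i.e. 918 − c > c, so c < 918/2; and c ≥ 918/3 since c is the largest side.
So 306 ≤ c ≤ 458. For each c, b runs from ⌈(918 − c)/2⌉ up to c (then a = 918 − b − c satisfies 1 ≤ a ≤ b automatically), giving c − ⌈(918 − c)/2⌉ + 1 choices.
Summing over c: 1 + 2 + 4 + 5 + … + 227 + 229  (153 terms, c = 306, …, 458) = 17557
Check (closed form: nearest integer to p²/48 for even p, (p+3)²/48 for odd p): 918²/48 = 842724/48 ≈ 17556.75 → 17557

17557 triangles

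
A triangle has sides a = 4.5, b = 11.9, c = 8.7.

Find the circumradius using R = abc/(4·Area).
First find the area with Heron's formula.
s = (4.5 + 11.9 + 8.7)/2 = 12.55
Area = √(s(s−a)(s−b)(s−c)) = √(12.55·8.05·0.65·3.85) ≈ √252.821 ≈ 15.9004
abc = 4.5·11.9·8.7 = 465.885
R = abc/(4·Area) ≈ 465.885/(4·15.9004) = 465.885/63.6014 ≈ 7.32507

R = 7.325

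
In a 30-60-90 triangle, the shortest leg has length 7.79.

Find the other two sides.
In a 30-60-90 triangle the sides are in ratio 1 : √3 : 2 (short leg : long leg : hypotenuse).
Long leg = 7.79·√3 ≈ 7.79·1.73205 ≈ 13.4927
Hypotenuse = 2·7.79 = 15.58

Long leg = 7.79√3 = 13.49, Hypotenuse = 15.58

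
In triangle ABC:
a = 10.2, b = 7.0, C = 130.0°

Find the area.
Two sides and the included angle (SAS): A = ½·a·b·sin(C) = ½·10.2·7.0·sin(130.0°)
sin(130.0°) ≈ 0.766044
A ≈ ½·71.4·0.766044 = 35.7·0.766044 ≈ 27.3478

Area = 27.35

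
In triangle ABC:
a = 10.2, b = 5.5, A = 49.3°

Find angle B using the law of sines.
a/sin(A) = b/sin(B)  ⇒  sin(B) = b·sin(A)/a = 5.5·sin(49.3°)/10.2
sin(49.3°) ≈ 0.758134
sin(B) ≈ 5.5·0.758134/10.2 ≈ 4.16974/10.2 ≈ 0.408798
B = arcsin(0.408798) ≈ 24.1293°
(Since b ≤ a we need B ≤ A, so the obtuse alternative 180° − 24.1293° ≈ 155.871° is rejected.)

B = 24.13°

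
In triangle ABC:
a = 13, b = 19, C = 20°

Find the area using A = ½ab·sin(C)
A = ½·a·b·sin(C) = ½·13·19·sin(20°)
sin(20°) ≈ 0.34202
A ≈ ½·247·0.34202 = 123.5·0.34202 ≈ 42.2395

Area = 42.24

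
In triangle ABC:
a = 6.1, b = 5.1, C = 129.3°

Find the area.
Two sides and the included angle (SAS): A = ½·a·b·sin(C) = ½·6.1·5.1·sin(129.3°)
sin(129.3°) ≈ 0.77384
A ≈ ½·31.11·0.77384 = 15.555·0.77384 ≈ 12.0371

Area = 12.04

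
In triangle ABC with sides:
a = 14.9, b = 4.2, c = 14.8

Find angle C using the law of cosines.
c² = a² + b² − 2ab·cos(C)  ⇒  cos(C) = (a² + b² − c²)/(2ab)
cos(C) = (14.9² + 4.2² − 14.8²)/(2·14.9·4.2) = (222.01 + 17.64 − 219.04)/125.16 = 20.61/125.16 ≈ 0.164669
C = arccos(0.164669) ≈ 80.522°

C = 80.52°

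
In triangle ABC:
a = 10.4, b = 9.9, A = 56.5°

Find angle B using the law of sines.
a/sin(A) = b/sin(B)  ⇒  sin(B) = b·sin(A)/a = 9.9·sin(56.5°)/10.4
sin(56.5°) ≈ 0.833886
sin(B) ≈ 9.9·0.833886/10.4 ≈ 8.25547/10.4 ≈ 0.793795
B = arcsin(0.793795) ≈ 52.5416°
(Since b ≤ a we need B ≤ A, so the obtuse alternative 180° − 52.5416° ≈ 127.458° is rejected.)

B = 52.54°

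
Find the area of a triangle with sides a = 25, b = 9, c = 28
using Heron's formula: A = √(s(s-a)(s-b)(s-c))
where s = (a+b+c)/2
s = (25 + 9 + 28)/2 = 62/2 = 31
s − a = 6, s − b = 22, s − c = 3
s(s−a)(s−b)(s−c) = 31·6·22·3 = 12276
Area = √12276 ≈ 110.797

s = 31.0, Area = 110.8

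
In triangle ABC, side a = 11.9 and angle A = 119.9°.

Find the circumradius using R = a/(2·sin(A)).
R = a/(2·sin(A)) = 11.9/(2·sin(119.9°))
sin(119.9°) ≈ 0.866897
R ≈ 11.9/(2·0.866897) = 11.9/1.73379 ≈ 6.86356

R = 6.864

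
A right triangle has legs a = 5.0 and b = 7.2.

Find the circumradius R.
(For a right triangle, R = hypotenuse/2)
Hypotenuse c = √(a² + b²) = √(25 + 51.84) = √76.84 ≈ 8.76584
R = c/2 ≈ 8.76584/2 ≈ 4.38292

R = 4.383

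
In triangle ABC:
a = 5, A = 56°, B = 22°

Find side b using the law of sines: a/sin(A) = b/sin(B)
a/sin(A) = b/sin(B)  ⇒  b = a·sin(B)/sin(A) = 5·sin(22°)/sin(56°)
sin(22°) ≈ 0.374607, sin(56°) ≈ 0.829038
b ≈ 5·0.374607/0.829038 ≈ 1.87303/0.829038 ≈ 2.25929

b = 2.259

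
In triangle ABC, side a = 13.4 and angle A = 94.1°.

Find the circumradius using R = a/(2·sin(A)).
R = a/(2·sin(A)) = 13.4/(2·sin(94.1°))
sin(94.1°) ≈ 0.997441
R ≈ 13.4/(2·0.997441) = 13.4/1.99488 ≈ 6.71719

R = 6.717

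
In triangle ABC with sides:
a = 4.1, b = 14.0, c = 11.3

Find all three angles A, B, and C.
Law of cosines for each angle (a² = 16.81, b² = 196, c² = 127.69):
cos(A) = (b² + c² − a²)/(2bc) = (196 + 127.69 − 16.81)/(2·14.0·11.3) = 306.88/316.4 ≈ 0.969912  ⇒  A ≈ 14.0907°
cos(B) = (a² + c² − b²)/(2ac) = (16.81 + 127.69 − 196)/(2·4.1·11.3) = -51.5/92.66 ≈ -0.555795  ⇒  B ≈ 123.766°
cos(C) = (a² + b² − c²)/(2ab) = (16.81 + 196 − 127.69)/(2·4.1·14.0) = 85.12/114.8 ≈ 0.741463  ⇒  C ≈ 42.1438°
Check: A + B + C ≈ 180°

A = 14.09°, B = 123.8°, C = 42.14°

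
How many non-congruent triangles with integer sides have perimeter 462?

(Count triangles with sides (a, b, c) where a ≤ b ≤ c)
Let a ≤ b ≤ c with a + b + c = 462. The only binding inequality is a + b > c, i.e. 462 − c > c, so c < 462/2; and c ≥ 462/3 since c is the largest side.
So 154 ≤ c ≤ 230. For each c, b runs from ⌈(462 − c)/2⌉ up to c (then a = 462 − b − c satisfies 1 ≤ a ≤ b automatically), giving c − ⌈(462 − c)/2⌉ + 1 choices.
Summing over c: 1 + 2 + 4 + 5 + … + 113 + 115  (77 terms, c = 154, …, 230) = 4447
Check (closed form: nearest integer to p²/48 for even p, (p+3)²/48 for odd p): 462²/48 = 213444/48 ≈ 4446.75 → 4447

4447 triangles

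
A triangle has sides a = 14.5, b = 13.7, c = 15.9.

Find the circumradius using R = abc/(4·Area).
First find the area with Heron's formula.
s = (14.5 + 13.7 + 15.9)/2 = 22.05
Area = √(s(s−a)(s−b)(s−c)) = √(22.05·7.55·8.35·6.15) ≈ √8549.04 ≈ 92.461
abc = 14.5·13.7·15.9 = 3158.535
R = abc/(4·Area) ≈ 3158.535/(4·92.461) = 3158.535/369.844 ≈ 8.54018

R = 8.54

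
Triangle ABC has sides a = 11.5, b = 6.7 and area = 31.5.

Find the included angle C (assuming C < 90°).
Area = ½·a·b·sin(C)  ⇒  sin(C) = 2·Area/(a·b) = 2·31.5/(11.5·6.7) = 63/77.05 ≈ 0.817651
C = arcsin(0.817651) ≈ 54.8503° (taking the acute solution since C < 90°)

C = 54.85°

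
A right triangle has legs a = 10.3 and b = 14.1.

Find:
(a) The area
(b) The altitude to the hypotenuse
(a) The legs are perpendicular, so Area = ½·a·b = ½·10.3·14.1 = ½·145.23 = 72.615
(b) Hypotenuse c = √(a² + b²) = √(106.09 + 198.81) = √304.9 ≈ 17.4614
    Area = ½·c·h_c  ⇒  h_c = 2·Area/c = 145.23/17.4614 ≈ 8.31721

Area = 72.615, h_c = 8.317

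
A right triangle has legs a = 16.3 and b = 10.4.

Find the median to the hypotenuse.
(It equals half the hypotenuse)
Hypotenuse c = √(a² + b²) = √(265.69 + 108.16) = √373.85 ≈ 19.3352
Median to hypotenuse = c/2 ≈ 19.3352/2 ≈ 9.6676

Median = 9.668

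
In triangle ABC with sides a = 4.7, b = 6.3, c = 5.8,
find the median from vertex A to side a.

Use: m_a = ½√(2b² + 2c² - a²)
m_a = ½√(2·6.3² + 2·5.8² − 4.7²) = ½√(2·39.69 + 2·33.64 − 22.09) = ½√(79.38 + 67.28 − 22.09) = ½√124.57
√124.57 ≈ 11.1611, so m_a ≈ 5.58055

m_a = 5.581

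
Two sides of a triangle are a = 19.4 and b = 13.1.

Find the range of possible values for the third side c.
Triangle inequality: |a − b| < c < a + b
|a − b| = |19.4 − 13.1| = 6.3
a + b = 19.4 + 13.1 = 32.5

6.3 < c < 32.5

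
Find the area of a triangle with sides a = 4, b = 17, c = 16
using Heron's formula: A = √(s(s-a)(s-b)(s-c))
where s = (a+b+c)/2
s = (4 + 17 + 16)/2 = 37/2 = 18.5
s − a = 14.5, s − b = 1.5, s − c = 2.5
s(s−a)(s−b)(s−c) = 18.5·14.5·1.5·2.5 = 1005.9375
Area = √1005.9375 ≈ 31.7165

s = 18.5, Area = 31.72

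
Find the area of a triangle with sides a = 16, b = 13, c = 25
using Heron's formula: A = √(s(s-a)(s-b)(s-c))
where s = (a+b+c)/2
s = (16 + 13 + 25)/2 = 54/2 = 27
s − a = 11, s − b = 14, s − c = 2
s(s−a)(s−b)(s−c) = 27·11·14·2 = 8316
Area = √8316 ≈ 91.1921

s = 27.0, Area = 91.19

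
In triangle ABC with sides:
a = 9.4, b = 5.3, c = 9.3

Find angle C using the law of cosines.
c² = a² + b² − 2ab·cos(C)  ⇒  cos(C) = (a² + b² − c²)/(2ab)
cos(C) = (9.4² + 5.3² − 9.3²)/(2·9.4·5.3) = (88.36 + 28.09 − 86.49)/99.64 = 29.96/99.64 ≈ 0.300682
C = arccos(0.300682) ≈ 72.5014°

C = 72.5°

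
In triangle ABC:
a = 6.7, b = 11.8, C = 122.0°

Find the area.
Two sides and the included angle (SAS): A = ½·a·b·sin(C) = ½·6.7·11.8·sin(122.0°)
sin(122.0°) ≈ 0.848048
A ≈ ½·79.06·0.848048 = 39.53·0.848048 ≈ 33.5233

Area = 33.52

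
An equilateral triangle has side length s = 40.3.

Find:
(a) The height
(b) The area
(a) The height splits the triangle into two 30-60-90 halves: h = s·√3/2 = 40.3·1.73205/2 ≈ 69.8016/2 ≈ 34.9008
(b) Area = (√3/4)·s² = (√3/4)·40.3² = (√3/4)·1624.09 ≈ 0.433013·1624.09 ≈ 703.252

Height = 34.9, Area = 703.3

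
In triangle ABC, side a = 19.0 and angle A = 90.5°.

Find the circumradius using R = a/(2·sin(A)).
R = a/(2·sin(A)) = 19.0/(2·sin(90.5°))
sin(90.5°) ≈ 0.999962
R ≈ 19.0/(2·0.999962) = 19.0/1.99992 ≈ 9.50036

R = 9.5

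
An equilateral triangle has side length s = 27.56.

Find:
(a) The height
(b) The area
(a) The height splits the triangle into two 30-60-90 halves: h = s·√3/2 = 27.56·1.73205/2 ≈ 47.7353/2 ≈ 23.8677
(b) Area = (√3/4)·s² = (√3/4)·27.56² = (√3/4)·759.5536 ≈ 0.433013·759.5536 ≈ 328.896

Height = 23.87, Area = 328.9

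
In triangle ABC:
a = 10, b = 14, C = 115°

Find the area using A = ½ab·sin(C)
A = ½·a·b·sin(C) = ½·10·14·sin(115°)
sin(115°) ≈ 0.906308
A ≈ ½·140·0.906308 = 70·0.906308 ≈ 63.4415

Area = 63.44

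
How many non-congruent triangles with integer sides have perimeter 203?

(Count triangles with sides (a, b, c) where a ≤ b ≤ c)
Let a ≤ b ≤ c with a + b + c = 203. The only binding inequality is a + b > c, i.e. 203 − c > c, so c < 203/2; and c ≥ 203/3 since c is the largest side.
So 68 ≤ c ≤ 101. For each c, b runs from ⌈(203 − c)/2⌉ up to c (then a = 203 − b − c satisfies 1 ≤ a ≤ b automatically), giving c − ⌈(203 − c)/2⌉ + 1 choices.
Summing over c: 1 + 3 + 4 + 6 + … + 49 + 51  (34 terms, c = 68, …, 101) = 884
Check (closed form: nearest integer to p²/48 for even p, (p+3)²/48 for odd p): (203+3)²/48 = 206²/48 = 42436/48 ≈ 884.08 → 884

884 triangles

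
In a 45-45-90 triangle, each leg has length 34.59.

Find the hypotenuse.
In a 45-45-90 triangle the sides are in ratio 1 : 1 : √2, so hypotenuse = leg·√2.
Hypotenuse = 34.59·√2 ≈ 34.59·1.41421 ≈ 48.9176

Hypotenuse = 34.59√2 = 48.92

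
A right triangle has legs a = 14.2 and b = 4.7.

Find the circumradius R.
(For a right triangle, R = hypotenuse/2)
Hypotenuse c = √(a² + b²) = √(201.64 + 22.09) = √223.73 ≈ 14.9576
R = c/2 ≈ 14.9576/2 ≈ 7.4788

R = 7.479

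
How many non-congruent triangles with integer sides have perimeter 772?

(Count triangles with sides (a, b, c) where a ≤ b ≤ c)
Let a ≤ b ≤ c with a + b + c = 772. The only binding inequality is a + b > c, i.e. 772 − c > c, so c < 772/2; and c ≥ 772/3 since c is the largest side.
So 258 ≤ c ≤ 385. For each c, b runs from ⌈(772 − c)/2⌉ up to c (then a = 772 − b − c satisfies 1 ≤ a ≤ b automatically), giving c − ⌈(772 − c)/2⌉ + 1 choices.
Summing over c: 2 + 3 + 5 + 6 + … + 191 + 192  (128 terms, c = 258, …, 385) = 12416
Check (closed form: nearest integer to p²/48 for even p, (p+3)²/48 for odd p): 772²/48 = 595984/48 ≈ 12416.33 → 12416

12416 triangles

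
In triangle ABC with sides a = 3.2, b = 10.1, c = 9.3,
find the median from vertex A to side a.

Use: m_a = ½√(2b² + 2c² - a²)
m_a = ½√(2·10.1² + 2·9.3² − 3.2²) = ½√(2·102.01 + 2·86.49 − 10.24) = ½√(204.02 + 172.98 − 10.24) = ½√366.76
√366.76 ≈ 19.151, so m_a ≈ 9.57549

m_a = 9.575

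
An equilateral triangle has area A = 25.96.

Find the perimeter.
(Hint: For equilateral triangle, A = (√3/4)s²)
A = (√3/4)s²  ⇒  s² = 4A/√3 = 4·25.96/√3 = 103.84/1.73205 ≈ 59.9521
s ≈ √59.9521 ≈ 7.74287
Perimeter = 3s ≈ 3·7.74287 ≈ 23.2286

Perimeter = 23.23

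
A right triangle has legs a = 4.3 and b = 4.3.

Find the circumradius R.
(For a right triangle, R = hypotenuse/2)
Hypotenuse c = √(a² + b²) = √(18.49 + 18.49) = √36.98 ≈ 6.08112
R = c/2 ≈ 6.08112/2 ≈ 3.04056

R = 3.041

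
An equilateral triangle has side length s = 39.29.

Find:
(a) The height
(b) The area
(a) The height splits the triangle into two 30-60-90 halves: h = s·√3/2 = 39.29·1.73205/2 ≈ 68.0523/2 ≈ 34.0261
(b) Area = (√3/4)·s² = (√3/4)·39.29² = (√3/4)·1543.7041 ≈ 0.433013·1543.7041 ≈ 668.443

Height = 34.03, Area = 668.4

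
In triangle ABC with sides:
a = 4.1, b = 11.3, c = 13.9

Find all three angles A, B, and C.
Law of cosines for each angle (a² = 16.81, b² = 127.69, c² = 193.21):
cos(A) = (b² + c² − a²)/(2bc) = (127.69 + 193.21 − 16.81)/(2·11.3·13.9) = 304.09/314.14 ≈ 0.968008  ⇒  A ≈ 14.5319°
cos(B) = (a² + c² − b²)/(2ac) = (16.81 + 193.21 − 127.69)/(2·4.1·13.9) = 82.33/113.98 ≈ 0.72232  ⇒  B ≈ 43.7537°
cos(C) = (a² + b² − c²)/(2ab) = (16.81 + 127.69 − 193.21)/(2·4.1·11.3) = -48.71/92.66 ≈ -0.525685  ⇒  C ≈ 121.714°
Check: A + B + C ≈ 180°

A = 14.53°, B = 43.75°, C = 121.7°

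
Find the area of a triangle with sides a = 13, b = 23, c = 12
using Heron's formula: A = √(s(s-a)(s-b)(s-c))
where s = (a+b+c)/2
s = (13 + 23 + 12)/2 = 48/2 = 24
s − a = 11, s − b = 1, s − c = 12
s(s−a)(s−b)(s−c) = 24·11·1·12 = 3168
Area = √3168 ≈ 56.285

s = 24.0, Area = 56.28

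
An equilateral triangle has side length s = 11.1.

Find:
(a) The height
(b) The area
(a) The height splits the triangle into two 30-60-90 halves: h = s·√3/2 = 11.1·1.73205/2 ≈ 19.2258/2 ≈ 9.61288
(b) Area = (√3/4)·s² = (√3/4)·11.1² = (√3/4)·123.21 ≈ 0.433013·123.21 ≈ 53.3515

Height = 9.613, Area = 53.35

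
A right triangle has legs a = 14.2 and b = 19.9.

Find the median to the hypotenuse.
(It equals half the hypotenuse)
Hypotenuse c = √(a² + b²) = √(201.64 + 396.01) = √597.65 ≈ 24.4469
Median to hypotenuse = c/2 ≈ 24.4469/2 ≈ 12.2234

Median = 12.22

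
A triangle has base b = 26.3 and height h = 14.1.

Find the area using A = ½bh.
A = ½·b·h = ½·26.3·14.1 = ½·370.83 = 185.415

Area = 185.415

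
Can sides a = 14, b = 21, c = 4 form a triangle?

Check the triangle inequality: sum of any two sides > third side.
a + b vs c: 14 + 21 = 35 > 4  ✓
a + c vs b: 14 + 4 = 18 ≤ 21  ✗
b + c vs a: 21 + 4 = 25 > 14  ✓

No: 14 + 4 = 18 is not > 21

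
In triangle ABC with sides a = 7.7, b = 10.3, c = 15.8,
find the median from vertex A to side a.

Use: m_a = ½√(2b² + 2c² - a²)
m_a = ½√(2·10.3² + 2·15.8² − 7.7²) = ½√(2·106.09 + 2·249.64 − 59.29) = ½√(212.18 + 499.28 − 59.29) = ½√652.17
√652.17 ≈ 25.5376, so m_a ≈ 12.7688

m_a = 12.77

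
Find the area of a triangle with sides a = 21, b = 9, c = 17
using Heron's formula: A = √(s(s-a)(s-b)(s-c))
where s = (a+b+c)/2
s = (21 + 9 + 17)/2 = 47/2 = 23.5
s − a = 2.5, s − b = 14.5, s − c = 6.5
s(s−a)(s−b)(s−c) = 23.5·2.5·14.5·6.5 = 5537.1875
Area = √5537.1875 ≈ 74.4123

s = 23.5, Area = 74.41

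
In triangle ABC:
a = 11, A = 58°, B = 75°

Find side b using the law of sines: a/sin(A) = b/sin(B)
a/sin(A) = b/sin(B)  ⇒  b = a·sin(B)/sin(A) = 11·sin(75°)/sin(58°)
sin(75°) ≈ 0.965926, sin(58°) ≈ 0.848048
b ≈ 11·0.965926/0.848048 ≈ 10.6252/0.848048 ≈ 12.529

b = 12.53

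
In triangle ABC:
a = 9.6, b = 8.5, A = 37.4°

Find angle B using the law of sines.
a/sin(A) = b/sin(B)  ⇒  sin(B) = b·sin(A)/a = 8.5·sin(37.4°)/9.6
sin(37.4°) ≈ 0.607376
sin(B) ≈ 8.5·0.607376/9.6 ≈ 5.16269/9.6 ≈ 0.537781
B = arcsin(0.537781) ≈ 32.5327°
(Since b ≤ a we need B ≤ A, so the obtuse alternative 180° − 32.5327° ≈ 147.467° is rejected.)

B = 32.53°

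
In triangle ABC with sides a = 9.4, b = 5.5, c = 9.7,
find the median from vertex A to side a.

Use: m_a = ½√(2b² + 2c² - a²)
m_a = ½√(2·5.5² + 2·9.7² − 9.4²) = ½√(2·30.25 + 2·94.09 − 88.36) = ½√(60.5 + 188.18 − 88.36) = ½√160.32
√160.32 ≈ 12.6618, so m_a ≈ 6.33088

m_a = 6.331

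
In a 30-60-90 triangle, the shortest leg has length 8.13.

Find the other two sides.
In a 30-60-90 triangle the sides are in ratio 1 : √3 : 2 (short leg : long leg : hypotenuse).
Long leg = 8.13·√3 ≈ 8.13·1.73205 ≈ 14.0816
Hypotenuse = 2·8.13 = 16.26

Long leg = 8.13√3 = 14.08, Hypotenuse = 16.26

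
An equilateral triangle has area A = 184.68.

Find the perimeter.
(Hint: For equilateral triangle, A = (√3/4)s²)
A = (√3/4)s²  ⇒  s² = 4A/√3 = 4·184.68/√3 = 738.72/1.73205 ≈ 426.5
s ≈ √426.5 ≈ 20.6519
Perimeter = 3s ≈ 3·20.6519 ≈ 61.9556

Perimeter = 61.96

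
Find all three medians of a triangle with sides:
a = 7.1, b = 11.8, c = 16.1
Median formula: m_a = ½√(2b² + 2c² − a²) (and cyclically). a² = 50.41, b² = 139.24, c² = 259.21.
m_a = ½√(2·139.24 + 2·259.21 − 50.41) = ½√746.49 ≈ ½·27.322 ≈ 13.661
m_b = ½√(2·50.41 + 2·259.21 − 139.24) = ½√480 ≈ ½·21.9089 ≈ 10.9545
m_c = ½√(2·50.41 + 2·139.24 − 259.21) = ½√120.09 ≈ ½·10.9586 ≈ 5.47928

m_a = 13.66, m_b = 10.95, m_c = 5.479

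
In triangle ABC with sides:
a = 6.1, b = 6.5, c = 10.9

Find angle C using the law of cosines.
c² = a² + b² − 2ab·cos(C)  ⇒  cos(C) = (a² + b² − c²)/(2ab)
cos(C) = (6.1² + 6.5² − 10.9²)/(2·6.1·6.5) = (37.21 + 42.25 − 118.81)/79.3 = -39.35/79.3 ≈ -0.496217
C = arccos(-0.496217) ≈ 119.75°

C = 119.8°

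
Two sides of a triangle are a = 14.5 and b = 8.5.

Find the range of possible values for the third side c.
Triangle inequality: |a − b| < c < a + b
|a − b| = |14.5 − 8.5| = 6
a + b = 14.5 + 8.5 = 23

6 < c < 23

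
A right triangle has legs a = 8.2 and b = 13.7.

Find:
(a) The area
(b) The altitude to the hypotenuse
(a) The legs are perpendicular, so Area = ½·a·b = ½·8.2·13.7 = ½·112.34 = 56.17
(b) Hypotenuse c = √(a² + b²) = √(67.24 + 187.69) = √254.93 ≈ 15.9665
    Area = ½·c·h_c  ⇒  h_c = 2·Area/c = 112.34/15.9665 ≈ 7.03597

Area = 56.17, h_c = 7.036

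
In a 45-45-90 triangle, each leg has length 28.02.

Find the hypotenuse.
In a 45-45-90 triangle the sides are in ratio 1 : 1 : √2, so hypotenuse = leg·√2.
Hypotenuse = 28.02·√2 ≈ 28.02·1.41421 ≈ 39.6263

Hypotenuse = 28.02√2 = 39.63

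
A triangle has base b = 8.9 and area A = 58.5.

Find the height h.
A = ½·b·h  ⇒  h = 2A/b = 2·58.5/8.9 = 117/8.9 ≈ 13.1461

h = 13.15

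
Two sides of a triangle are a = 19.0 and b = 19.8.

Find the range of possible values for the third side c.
Triangle inequality: |a − b| < c < a + b
|a − b| = |19.0 − 19.8| = 0.8
a + b = 19.0 + 19.8 = 38.8

0.8 < c < 38.8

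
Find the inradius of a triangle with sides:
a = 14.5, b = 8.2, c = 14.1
r = Area/s where s is the semi-perimeter.
s = (14.5 + 8.2 + 14.1)/2 = 36.8/2 = 18.4
Area = √(s(s−a)(s−b)(s−c)) = √(18.4·3.9·10.2·4.3) ≈ √3147.39 ≈ 56.1016
r ≈ 56.1016/18.4 ≈ 3.049

r = 3.049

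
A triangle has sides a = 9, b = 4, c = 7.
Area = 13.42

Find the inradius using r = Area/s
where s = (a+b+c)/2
s = (9 + 4 + 7)/2 = 20/2 = 10
r = Area/s = 13.42/10 ≈ 1.342

r = 1.342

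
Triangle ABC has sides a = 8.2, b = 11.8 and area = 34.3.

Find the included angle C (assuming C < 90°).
Area = ½·a·b·sin(C)  ⇒  sin(C) = 2·Area/(a·b) = 2·34.3/(8.2·11.8) = 68.6/96.76 ≈ 0.708971
C = arcsin(0.708971) ≈ 45.1512° (taking the acute solution since C < 90°)

C = 45.15°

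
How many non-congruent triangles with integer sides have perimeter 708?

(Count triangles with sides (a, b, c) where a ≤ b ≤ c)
Let a ≤ b ≤ c with a + b + c = 708. The only binding inequality is a + b > c, i.e. 708 − c > c, so c < 708/2; and c ≥ 708/3 since c is the largest side.
So 236 ≤ c ≤ 353. For each c, b runs from ⌈(708 − c)/2⌉ up to c (then a = 708 − b − c satisfies 1 ≤ a ≤ b automatically), giving c − ⌈(708 − c)/2⌉ + 1 choices.
Summing over c: 1 + 2 + 4 + 5 + … + 175 + 176  (118 terms, c = 236, …, 353) = 10443
Check (closed form: nearest integer to p²/48 for even p, (p+3)²/48 for odd p): 708²/48 = 501264/48 ≈ 10443.00 → 10443

10443 triangles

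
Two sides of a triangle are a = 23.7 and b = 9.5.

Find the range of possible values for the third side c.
Triangle inequality: |a − b| < c < a + b
|a − b| = |23.7 − 9.5| = 14.2
a + b = 23.7 + 9.5 = 33.2

14.2 < c < 33.2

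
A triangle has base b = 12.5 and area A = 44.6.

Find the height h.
A = ½·b·h  ⇒  h = 2A/b = 2·44.6/12.5 = 89.2/12.5 ≈ 7.136

h = 7.136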